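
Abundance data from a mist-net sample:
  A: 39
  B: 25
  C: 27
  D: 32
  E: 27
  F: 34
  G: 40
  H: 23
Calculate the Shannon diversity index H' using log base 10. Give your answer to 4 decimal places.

Total N = 39+25+27+32+27+34+40+23 = 247, so the proportions are 0.157895, 0.101215, 0.109312, 0.129555, 0.109312, 0.137652, 0.161943, 0.093117 (working shown to 6 dp, full precision carried).
Each pᵢ log₁₀ pᵢ term: 0.157895×(-0.801632)=-0.126574, 0.101215×(-0.994757)=-0.100684, 0.109312×(-0.961333)=-0.105085, 0.129555×(-0.887547)=-0.114986, 0.109312×(-0.961333)=-0.105085, 0.137652×(-0.861218)=-0.118548, 0.161943×(-0.790637)=-0.128038, 0.093117×(-1.030969)=-0.096001.
Sum = -0.895001, so H' = 0.8950.

0.8950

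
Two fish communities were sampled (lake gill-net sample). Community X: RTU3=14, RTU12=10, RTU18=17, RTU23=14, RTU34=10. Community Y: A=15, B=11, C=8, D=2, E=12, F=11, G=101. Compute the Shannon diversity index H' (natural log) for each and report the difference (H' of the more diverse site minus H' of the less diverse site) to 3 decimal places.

Community X: N=65, proportions 0.21538, 0.15385, 0.26154, 0.21538, 0.15385, giving H' = 1.58808 (working shown to 5 dp, full precision carried).
Community Y: N=160, proportions 0.09375, 0.06875, 0.05, 0.0125, 0.075, 0.06875, 0.63125, giving H' = 1.27928.
Difference = |1.58808 − 1.27928| = 0.30880, i.e. 0.309 to 3 decimal places.

0.309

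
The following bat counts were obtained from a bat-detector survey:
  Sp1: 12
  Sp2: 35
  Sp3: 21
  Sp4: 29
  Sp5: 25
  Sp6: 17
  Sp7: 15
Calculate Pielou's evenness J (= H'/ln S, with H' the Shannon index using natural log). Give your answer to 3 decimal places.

0.970

Total N = 12+35+21+29+25+17+15 = 154, so the proportions are 0.07792, 0.22727, 0.13636, 0.18831, 0.16234, 0.11039, 0.0974 (working shown to 5 dp, full precision carried).
H' = −Σ pᵢ ln pᵢ = −((-0.19886) + (-0.33673) + (-0.27170) + (-0.31442) + (-0.29514) + (-0.24327) + (-0.22684)) = 1.88695.
With S = 7 species, ln S = 1.94591, so J = 1.88695/1.94591 = 0.96970, i.e. 0.970 to 3 decimal places.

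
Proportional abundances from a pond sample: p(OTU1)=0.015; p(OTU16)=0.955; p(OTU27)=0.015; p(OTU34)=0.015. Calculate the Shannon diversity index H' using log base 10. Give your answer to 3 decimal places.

Each pᵢ log₁₀ pᵢ term (working shown to 5 dp, full precision carried): 0.015×(-1.82391)=-0.02736, 0.955×(-0.02000)=-0.01910, 0.015×(-1.82391)=-0.02736, 0.015×(-1.82391)=-0.02736.
Sum = -0.10117, so H' = 0.101.

0.101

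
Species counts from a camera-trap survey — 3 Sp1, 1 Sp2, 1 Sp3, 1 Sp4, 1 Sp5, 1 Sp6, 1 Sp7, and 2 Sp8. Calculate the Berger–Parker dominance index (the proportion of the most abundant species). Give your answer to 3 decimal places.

Total N = 3+1+1+1+1+1+1+2 = 11, so the proportions are 0.27273, 0.09091, 0.09091, 0.09091, 0.09091, 0.09091, 0.09091, 0.18182 (working shown to 5 dp, full precision carried).
The largest proportion is 0.27273, i.e. d = 0.273 to 3 decimal places.

0.273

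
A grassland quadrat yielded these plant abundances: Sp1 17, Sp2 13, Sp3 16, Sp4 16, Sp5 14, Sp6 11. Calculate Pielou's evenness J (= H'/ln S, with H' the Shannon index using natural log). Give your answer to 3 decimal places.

0.994

Total N = 17+13+16+16+14+11 = 87, so the proportions are 0.1954, 0.14943, 0.18391, 0.18391, 0.16092, 0.12644 (working shown to 5 dp, full precision carried).
H' = −Σ pᵢ ln pᵢ = −((-0.31903) + (-0.28405) + (-0.31142) + (-0.31142) + (-0.29398) + (-0.26147)) = 1.78136.
With S = 6 species, ln S = 1.79176, so J = 1.78136/1.79176 = 0.99420, i.e. 0.994 to 3 decimal places.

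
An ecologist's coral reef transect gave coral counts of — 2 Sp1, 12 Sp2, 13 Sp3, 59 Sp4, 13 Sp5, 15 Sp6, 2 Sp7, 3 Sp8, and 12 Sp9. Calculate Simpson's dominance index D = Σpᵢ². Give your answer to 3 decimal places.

Total N = 2+12+13+59+13+15+2+3+12 = 131, so the proportions are 0.01527, 0.0916, 0.09924, 0.45038, 0.09924, 0.1145, 0.01527, 0.0229, 0.0916 (working shown to 5 dp, full precision carried).
D = 0.01527² + 0.0916² + 0.09924² + 0.45038² + 0.09924² + 0.1145² + 0.01527² + 0.0229² + 0.0916² = 0.00023 + 0.00839 + 0.00985 + 0.20284 + 0.00985 + 0.01311 + 0.00023 + 0.00052 + 0.00839 = 0.25342.
To 3 decimal places, D = 0.253.

0.253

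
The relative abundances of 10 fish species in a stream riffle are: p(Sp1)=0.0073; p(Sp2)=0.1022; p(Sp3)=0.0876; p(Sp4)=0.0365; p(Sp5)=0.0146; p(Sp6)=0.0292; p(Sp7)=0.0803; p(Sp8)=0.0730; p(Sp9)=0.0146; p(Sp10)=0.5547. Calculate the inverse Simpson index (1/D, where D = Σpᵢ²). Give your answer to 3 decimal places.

D = 0.0073² + 0.1022² + 0.0876² + 0.0365² + 0.0146² + 0.0292² + 0.0803² + 0.073² + 0.0146² + 0.5547² = 0.000053 + 0.010445 + 0.007674 + 0.001332 + 0.000213 + 0.000853 + 0.006448 + 0.005329 + 0.000213 + 0.307692 = 0.340252 (working shown to 6 dp, full precision carried).
So 1/D = 2.93900, i.e. 2.939 to 3 decimal places.

2.939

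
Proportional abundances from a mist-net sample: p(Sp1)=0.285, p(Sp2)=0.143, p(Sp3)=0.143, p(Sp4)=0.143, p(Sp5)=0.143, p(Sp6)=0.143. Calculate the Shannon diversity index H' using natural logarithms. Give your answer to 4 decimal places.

1.7484

Each pᵢ ln pᵢ term (working shown to 6 dp, full precision carried): 0.285×(-1.255266)=-0.357751, 0.143×(-1.944911)=-0.278122, 0.143×(-1.944911)=-0.278122, 0.143×(-1.944911)=-0.278122, 0.143×(-1.944911)=-0.278122, 0.143×(-1.944911)=-0.278122.
Sum = -1.748362, so H' = 1.7484.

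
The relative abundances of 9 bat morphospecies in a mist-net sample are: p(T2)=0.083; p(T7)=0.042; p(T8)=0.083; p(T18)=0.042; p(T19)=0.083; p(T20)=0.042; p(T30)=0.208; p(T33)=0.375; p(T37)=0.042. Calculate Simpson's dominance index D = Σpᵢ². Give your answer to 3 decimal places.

0.212

D = 0.083² + 0.042² + 0.083² + 0.042² + 0.083² + 0.042² + 0.208² + 0.375² + 0.042² = 0.00689 + 0.00176 + 0.00689 + 0.00176 + 0.00689 + 0.00176 + 0.04326 + 0.14062 + 0.00176 = 0.21161 (working shown to 5 dp, full precision carried).
To 3 decimal places, D = 0.212.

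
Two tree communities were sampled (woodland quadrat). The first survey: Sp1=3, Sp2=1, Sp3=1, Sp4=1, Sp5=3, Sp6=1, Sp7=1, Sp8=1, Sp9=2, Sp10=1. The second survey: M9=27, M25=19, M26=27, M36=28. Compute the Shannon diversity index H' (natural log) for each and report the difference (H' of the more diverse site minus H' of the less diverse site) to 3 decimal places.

0.801

The first survey: N=15, proportions 0.2, 0.06667, 0.06667, 0.06667, 0.2, 0.06667, 0.06667, 0.06667, 0.13333, 0.06667, giving H' = 2.17619 (working shown to 5 dp, full precision carried).
The second survey: N=101, proportions 0.26733, 0.18812, 0.26733, 0.27723, giving H' = 1.37531.
Difference = |2.17619 − 1.37531| = 0.80088, i.e. 0.801 to 3 decimal places.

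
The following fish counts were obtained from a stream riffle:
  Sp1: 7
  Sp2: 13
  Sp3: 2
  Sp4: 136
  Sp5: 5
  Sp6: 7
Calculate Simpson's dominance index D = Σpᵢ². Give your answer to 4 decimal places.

0.6502

Total N = 7+13+2+136+5+7 = 170, so the proportions are 0.041176, 0.076471, 0.011765, 0.8, 0.029412, 0.041176 (working shown to 6 dp, full precision carried).
D = 0.041176² + 0.076471² + 0.011765² + 0.8² + 0.029412² + 0.041176² = 0.001696 + 0.005848 + 0.000138 + 0.640000 + 0.000865 + 0.001696 = 0.650242.
To 4 decimal places, D = 0.6502.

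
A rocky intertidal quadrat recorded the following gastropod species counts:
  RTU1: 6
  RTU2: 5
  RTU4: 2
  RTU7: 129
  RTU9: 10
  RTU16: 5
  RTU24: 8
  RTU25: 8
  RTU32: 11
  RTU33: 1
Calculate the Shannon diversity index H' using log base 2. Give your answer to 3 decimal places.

1.778

Total N = 6+5+2+129+10+5+8+8+11+1 = 185, so the proportions are 0.03243, 0.02703, 0.01081, 0.6973, 0.05405, 0.02703, 0.04324, 0.04324, 0.05946, 0.00541 (working shown to 5 dp, full precision carried).
Each pᵢ log₂ pᵢ term: 0.03243×(-4.94642)=-0.16042, 0.02703×(-5.20945)=-0.14080, 0.01081×(-6.53138)=-0.07061, 0.6973×(-0.52015)=-0.36270, 0.05405×(-4.20945)=-0.22754, 0.02703×(-5.20945)=-0.14080, 0.04324×(-4.53138)=-0.19595, 0.04324×(-4.53138)=-0.19595, 0.05946×(-4.07195)=-0.24212, 0.00541×(-7.53138)=-0.04071.
Sum = -1.77760, so H' = 1.778.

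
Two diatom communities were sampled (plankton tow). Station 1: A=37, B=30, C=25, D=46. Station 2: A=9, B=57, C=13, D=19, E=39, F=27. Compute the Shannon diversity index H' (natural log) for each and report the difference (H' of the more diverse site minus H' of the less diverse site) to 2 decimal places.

Station 1: N=138, proportions 0.2681, 0.2174, 0.1812, 0.3333, giving H' = 1.3604 (working shown to 4 dp, full precision carried).
Station 2: N=164, proportions 0.0549, 0.3476, 0.0793, 0.1159, 0.2378, 0.1646, giving H' = 1.6158.
Difference = |1.3604 − 1.6158| = 0.2554, i.e. 0.26 to 2 decimal places.

0.26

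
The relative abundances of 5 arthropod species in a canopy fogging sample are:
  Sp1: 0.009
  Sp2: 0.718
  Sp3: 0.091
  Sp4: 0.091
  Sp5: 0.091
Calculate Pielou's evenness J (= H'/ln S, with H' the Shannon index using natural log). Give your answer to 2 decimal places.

0.58

H' = −Σ pᵢ ln pᵢ = −((-0.0424) + (-0.2379) + (-0.2181) + (-0.2181) + (-0.2181)) = 0.9346 (working shown to 4 dp, full precision carried).
With S = 5 species, ln S = 1.6094, so J = 0.9346/1.6094 = 0.5807, i.e. 0.58 to 2 decimal places.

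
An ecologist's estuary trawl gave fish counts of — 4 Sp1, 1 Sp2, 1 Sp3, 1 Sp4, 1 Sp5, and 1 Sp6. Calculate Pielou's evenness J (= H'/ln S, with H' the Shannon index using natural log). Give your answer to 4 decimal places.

Total N = 4+1+1+1+1+1 = 9, so the proportions are 0.444444, 0.111111, 0.111111, 0.111111, 0.111111, 0.111111 (working shown to 6 dp, full precision carried).
H' = −Σ pᵢ ln pᵢ = −((-0.360413) + (-0.244136) + (-0.244136) + (-0.244136) + (-0.244136) + (-0.244136)) = 1.581094.
With S = 6 species, ln S = 1.791759, so J = 1.581094/1.791759 = 0.882425, i.e. 0.8824 to 4 decimal places.

0.8824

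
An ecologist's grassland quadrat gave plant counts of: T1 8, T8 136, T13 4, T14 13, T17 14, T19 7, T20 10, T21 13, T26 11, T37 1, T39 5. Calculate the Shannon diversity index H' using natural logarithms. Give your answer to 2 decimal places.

1.51

Total N = 8+136+4+13+14+7+10+13+11+1+5 = 222, so the proportions are 0.036, 0.6126, 0.018, 0.0586, 0.0631, 0.0315, 0.045, 0.0586, 0.0495, 0.0045, 0.0225 (working shown to 4 dp, full precision carried).
Each pᵢ ln pᵢ term: 0.036×(-3.3232)=-0.1198, 0.6126×(-0.4900)=-0.3002, 0.018×(-4.0164)=-0.0724, 0.0586×(-2.8377)=-0.1662, 0.0631×(-2.7636)=-0.1743, 0.0315×(-3.4568)=-0.1090, 0.045×(-3.1001)=-0.1396, 0.0586×(-2.8377)=-0.1662, 0.0495×(-3.0048)=-0.1489, 0.0045×(-5.4027)=-0.0243, 0.0225×(-3.7932)=-0.0854.
Sum = -1.5062, so H' = 1.51.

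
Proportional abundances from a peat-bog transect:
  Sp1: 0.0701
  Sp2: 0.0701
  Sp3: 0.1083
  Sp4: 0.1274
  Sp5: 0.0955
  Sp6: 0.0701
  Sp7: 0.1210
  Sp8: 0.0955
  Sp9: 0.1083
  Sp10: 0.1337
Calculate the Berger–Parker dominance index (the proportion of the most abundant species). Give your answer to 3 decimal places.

The largest proportion is 0.1337, i.e. d = 0.134 to 3 decimal places.

0.134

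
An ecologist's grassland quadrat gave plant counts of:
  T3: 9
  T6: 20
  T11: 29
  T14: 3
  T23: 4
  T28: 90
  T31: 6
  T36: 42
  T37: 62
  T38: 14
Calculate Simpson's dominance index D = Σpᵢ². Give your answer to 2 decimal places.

Total N = 9+20+29+3+4+90+6+42+62+14 = 279, so the proportions are 0.0323, 0.0717, 0.1039, 0.0108, 0.0143, 0.3226, 0.0215, 0.1505, 0.2222, 0.0502 (working shown to 4 dp, full precision carried).
D = 0.0323² + 0.0717² + 0.1039² + 0.0108² + 0.0143² + 0.3226² + 0.0215² + 0.1505² + 0.2222² + 0.0502² = 0.0010 + 0.0051 + 0.0108 + 0.0001 + 0.0002 + 0.1041 + 0.0005 + 0.0227 + 0.0494 + 0.0025 = 0.1964.
To 2 decimal places, D = 0.20.

0.20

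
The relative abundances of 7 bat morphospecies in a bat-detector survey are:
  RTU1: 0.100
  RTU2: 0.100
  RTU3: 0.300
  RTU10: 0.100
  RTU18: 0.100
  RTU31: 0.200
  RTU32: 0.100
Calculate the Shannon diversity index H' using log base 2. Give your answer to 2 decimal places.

Each pᵢ log₂ pᵢ term (working shown to 4 dp, full precision carried): 0.1×(-3.3219)=-0.3322, 0.1×(-3.3219)=-0.3322, 0.3×(-1.7370)=-0.5211, 0.1×(-3.3219)=-0.3322, 0.1×(-3.3219)=-0.3322, 0.2×(-2.3219)=-0.4644, 0.1×(-3.3219)=-0.3322.
Sum = -2.6464, so H' = 2.65.

2.65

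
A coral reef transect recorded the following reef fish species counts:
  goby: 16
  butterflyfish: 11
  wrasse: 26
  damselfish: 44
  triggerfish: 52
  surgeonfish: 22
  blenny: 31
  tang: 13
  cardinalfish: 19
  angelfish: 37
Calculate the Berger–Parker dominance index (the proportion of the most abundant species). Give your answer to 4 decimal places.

Total N = 16+11+26+44+52+22+31+13+19+37 = 271, so the proportions are 0.059041, 0.04059, 0.095941, 0.162362, 0.191882, 0.081181, 0.114391, 0.04797, 0.070111, 0.136531 (working shown to 6 dp, full precision carried).
The largest proportion is 0.191882, i.e. d = 0.1919 to 4 decimal places.

0.1919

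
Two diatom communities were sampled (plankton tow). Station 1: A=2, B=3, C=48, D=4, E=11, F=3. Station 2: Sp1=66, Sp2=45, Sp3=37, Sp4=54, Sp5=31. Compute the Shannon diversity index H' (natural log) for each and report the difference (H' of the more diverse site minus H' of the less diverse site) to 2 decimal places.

Station 1: N=71, proportions 0.0282, 0.0423, 0.6761, 0.0563, 0.1549, 0.0423, giving H' = 1.0836 (working shown to 4 dp, full precision carried).
Station 2: N=233, proportions 0.2833, 0.1931, 0.1588, 0.2318, 0.133, giving H' = 1.5743.
Difference = |1.0836 − 1.5743| = 0.4907, i.e. 0.49 to 2 decimal places.

0.49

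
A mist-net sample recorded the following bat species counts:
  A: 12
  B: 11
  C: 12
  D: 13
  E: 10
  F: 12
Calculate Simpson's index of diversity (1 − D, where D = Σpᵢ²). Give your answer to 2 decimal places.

0.83

Total N = 12+11+12+13+10+12 = 70, so the proportions are 0.1714, 0.1571, 0.1714, 0.1857, 0.1429, 0.1714 (working shown to 4 dp, full precision carried).
D = 0.1714² + 0.1571² + 0.1714² + 0.1857² + 0.1429² + 0.1714² = 0.0294 + 0.0247 + 0.0294 + 0.0345 + 0.0204 + 0.0294 = 0.1678.
So 1 − D = 0.8322, i.e. 0.83 to 2 decimal places.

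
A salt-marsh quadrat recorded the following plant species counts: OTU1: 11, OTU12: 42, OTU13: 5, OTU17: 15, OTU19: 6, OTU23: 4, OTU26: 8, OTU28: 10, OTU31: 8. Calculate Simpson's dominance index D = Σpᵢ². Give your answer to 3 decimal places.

Total N = 11+42+5+15+6+4+8+10+8 = 109, so the proportions are 0.10092, 0.38532, 0.04587, 0.13761, 0.05505, 0.0367, 0.07339, 0.09174, 0.07339 (working shown to 5 dp, full precision carried).
D = 0.10092² + 0.38532² + 0.04587² + 0.13761² + 0.05505² + 0.0367² + 0.07339² + 0.09174² + 0.07339² = 0.01018 + 0.14847 + 0.00210 + 0.01894 + 0.00303 + 0.00135 + 0.00539 + 0.00842 + 0.00539 = 0.20327.
To 3 decimal places, D = 0.203.

0.203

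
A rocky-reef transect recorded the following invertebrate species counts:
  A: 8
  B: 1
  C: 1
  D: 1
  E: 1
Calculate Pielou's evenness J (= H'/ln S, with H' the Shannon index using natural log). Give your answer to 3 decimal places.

0.683

Total N = 8+1+1+1+1 = 12, so the proportions are 0.66667, 0.08333, 0.08333, 0.08333, 0.08333 (working shown to 5 dp, full precision carried).
H' = −Σ pᵢ ln pᵢ = −((-0.27031) + (-0.20708) + (-0.20708) + (-0.20708) + (-0.20708)) = 1.09861.
With S = 5 species, ln S = 1.60944, so J = 1.09861/1.60944 = 0.68261, i.e. 0.683 to 3 decimal places.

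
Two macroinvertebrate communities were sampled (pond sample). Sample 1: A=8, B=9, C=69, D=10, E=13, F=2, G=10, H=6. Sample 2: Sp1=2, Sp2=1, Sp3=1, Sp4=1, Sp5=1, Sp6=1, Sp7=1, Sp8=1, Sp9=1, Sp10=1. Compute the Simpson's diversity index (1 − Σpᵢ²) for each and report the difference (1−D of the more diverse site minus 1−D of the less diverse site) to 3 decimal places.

0.222

Sample 1: N=127, proportions 0.06299, 0.07087, 0.54331, 0.07874, 0.10236, 0.01575, 0.07874, 0.04724, giving 1−D = 0.67047 (working shown to 5 dp, full precision carried).
Sample 2: N=11, proportions 0.18182, 0.09091, 0.09091, 0.09091, 0.09091, 0.09091, 0.09091, 0.09091, 0.09091, 0.09091, giving 1−D = 0.89256.
Difference = |0.67047 − 0.89256| = 0.22209, i.e. 0.222 to 3 decimal places.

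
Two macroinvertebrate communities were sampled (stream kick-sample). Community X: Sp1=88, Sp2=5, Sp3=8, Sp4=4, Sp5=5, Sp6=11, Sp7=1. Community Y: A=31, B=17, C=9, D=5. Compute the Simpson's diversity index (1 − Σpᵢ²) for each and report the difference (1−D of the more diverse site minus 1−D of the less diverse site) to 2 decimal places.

0.18

Community X: N=122, proportions 0.72131, 0.04098, 0.06557, 0.03279, 0.04098, 0.09016, 0.0082, giving 1−D = 0.46278 (working shown to 5 dp, full precision carried).
Community Y: N=62, proportions 0.5, 0.27419, 0.14516, 0.08065, giving 1−D = 0.64724.
Difference = |0.46278 − 0.64724| = 0.18446, i.e. 0.18 to 2 decimal places.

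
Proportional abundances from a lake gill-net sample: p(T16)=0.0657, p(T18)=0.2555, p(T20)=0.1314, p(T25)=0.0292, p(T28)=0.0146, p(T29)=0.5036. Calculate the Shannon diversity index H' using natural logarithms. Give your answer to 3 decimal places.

Each pᵢ ln pᵢ term (working shown to 5 dp, full precision carried): 0.0657×(-2.72266)=-0.17888, 0.2555×(-1.36453)=-0.34864, 0.1314×(-2.02951)=-0.26668, 0.0292×(-3.53359)=-0.10318, 0.0146×(-4.22673)=-0.06171, 0.5036×(-0.68597)=-0.34546.
Sum = -1.30454, so H' = 1.305.

1.305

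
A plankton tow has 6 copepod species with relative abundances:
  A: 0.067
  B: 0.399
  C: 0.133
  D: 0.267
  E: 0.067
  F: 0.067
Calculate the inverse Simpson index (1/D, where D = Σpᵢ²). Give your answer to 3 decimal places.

D = 0.067² + 0.399² + 0.133² + 0.267² + 0.067² + 0.067² = 0.0044890 + 0.1592010 + 0.0176890 + 0.0712890 + 0.0044890 + 0.0044890 = 0.2616460 (working shown to 7 dp, full precision carried).
So 1/D = 3.82196, i.e. 3.822 to 3 decimal places.

3.822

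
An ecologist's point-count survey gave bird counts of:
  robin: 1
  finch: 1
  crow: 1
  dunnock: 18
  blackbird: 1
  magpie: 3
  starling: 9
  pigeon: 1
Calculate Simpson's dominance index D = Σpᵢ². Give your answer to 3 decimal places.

Total N = 1+1+1+18+1+3+9+1 = 35, so the proportions are 0.02857, 0.02857, 0.02857, 0.51429, 0.02857, 0.08571, 0.25714, 0.02857 (working shown to 5 dp, full precision carried).
D = 0.02857² + 0.02857² + 0.02857² + 0.51429² + 0.02857² + 0.08571² + 0.25714² + 0.02857² = 0.00082 + 0.00082 + 0.00082 + 0.26449 + 0.00082 + 0.00735 + 0.06612 + 0.00082 = 0.34204.
To 3 decimal places, D = 0.342.

0.342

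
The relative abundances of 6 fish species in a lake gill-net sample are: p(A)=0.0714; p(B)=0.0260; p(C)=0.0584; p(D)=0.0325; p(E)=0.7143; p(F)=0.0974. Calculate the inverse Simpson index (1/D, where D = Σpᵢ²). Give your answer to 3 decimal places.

1.887

D = 0.0714² + 0.026² + 0.0584² + 0.0325² + 0.7143² + 0.0974² = 0.005098 + 0.000676 + 0.003411 + 0.001056 + 0.510224 + 0.009487 = 0.529952 (working shown to 6 dp, full precision carried).
So 1/D = 1.88696, i.e. 1.887 to 3 decimal places.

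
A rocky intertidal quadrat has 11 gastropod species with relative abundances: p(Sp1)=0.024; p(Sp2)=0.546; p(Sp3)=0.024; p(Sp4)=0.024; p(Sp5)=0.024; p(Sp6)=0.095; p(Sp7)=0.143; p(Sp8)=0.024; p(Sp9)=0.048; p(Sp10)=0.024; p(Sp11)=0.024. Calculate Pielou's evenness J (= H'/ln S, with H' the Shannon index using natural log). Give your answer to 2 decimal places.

0.67

H' = −Σ pᵢ ln pᵢ = −((-0.0895) + (-0.3304) + (-0.0895) + (-0.0895) + (-0.0895) + (-0.2236) + (-0.2781) + (-0.0895) + (-0.1458) + (-0.0895) + (-0.0895)) = 1.6045 (working shown to 4 dp, full precision carried).
With S = 11 species, ln S = 2.3979, so J = 1.6045/2.3979 = 0.6691, i.e. 0.67 to 2 decimal places.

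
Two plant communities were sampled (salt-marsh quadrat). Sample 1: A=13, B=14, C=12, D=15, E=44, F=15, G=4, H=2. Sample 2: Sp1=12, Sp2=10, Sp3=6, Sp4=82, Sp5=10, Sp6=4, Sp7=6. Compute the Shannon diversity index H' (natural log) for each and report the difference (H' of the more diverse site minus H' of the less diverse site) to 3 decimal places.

Sample 1: N=119, proportions 0.109244, 0.117647, 0.10084, 0.12605, 0.369748, 0.12605, 0.033613, 0.016807, giving H' = 1.797717 (working shown to 6 dp, full precision carried).
Sample 2: N=130, proportions 0.092308, 0.076923, 0.046154, 0.630769, 0.076923, 0.030769, 0.046154, giving H' = 1.296243.
Difference = |1.797717 − 1.296243| = 0.501474, i.e. 0.501 to 3 decimal places.

0.501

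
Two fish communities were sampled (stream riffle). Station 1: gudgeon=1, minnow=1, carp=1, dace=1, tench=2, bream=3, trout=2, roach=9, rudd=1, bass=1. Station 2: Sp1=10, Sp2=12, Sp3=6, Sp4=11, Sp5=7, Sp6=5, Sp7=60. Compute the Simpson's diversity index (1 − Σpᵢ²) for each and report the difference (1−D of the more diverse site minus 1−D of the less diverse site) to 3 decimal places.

Station 1: N=22, proportions 0.04545, 0.04545, 0.04545, 0.04545, 0.09091, 0.13636, 0.09091, 0.40909, 0.04545, 0.04545, giving 1−D = 0.78512 (working shown to 5 dp, full precision carried).
Station 2: N=111, proportions 0.09009, 0.10811, 0.05405, 0.0991, 0.06306, 0.04505, 0.54054, giving 1−D = 0.66926.
Difference = |0.78512 − 0.66926| = 0.11586, i.e. 0.116 to 3 decimal places.

0.116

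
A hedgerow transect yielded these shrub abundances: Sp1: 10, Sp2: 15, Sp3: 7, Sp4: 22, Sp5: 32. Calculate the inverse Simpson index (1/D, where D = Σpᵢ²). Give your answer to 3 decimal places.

3.930

Total N = 10+15+7+22+32 = 86, so the proportions are 0.1162791, 0.1744186, 0.0813953, 0.255814, 0.372093 (working shown to 7 dp, full precision carried).
D = 0.1162791² + 0.1744186² + 0.0813953² + 0.255814² + 0.372093² = 0.0135208 + 0.0304218 + 0.0066252 + 0.0654408 + 0.1384532 = 0.2544619.
So 1/D = 3.92986, i.e. 3.930 to 3 decimal places.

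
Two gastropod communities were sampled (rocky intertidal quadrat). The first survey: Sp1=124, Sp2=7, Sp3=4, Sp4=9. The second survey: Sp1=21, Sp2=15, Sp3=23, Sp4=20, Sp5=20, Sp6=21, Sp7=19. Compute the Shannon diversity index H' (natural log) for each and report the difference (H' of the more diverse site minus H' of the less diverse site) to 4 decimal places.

The first survey: N=144, proportions 0.8611111, 0.0486111, 0.0277778, 0.0625, giving H' = 0.5485877 (working shown to 7 dp, full precision carried).
The second survey: N=139, proportions 0.1510791, 0.1079137, 0.1654676, 0.1438849, 0.1438849, 0.1510791, 0.1366906, giving H' = 1.9389294.
Difference = |0.5485877 − 1.9389294| = 1.3903417, i.e. 1.3903 to 4 decimal places.

1.3903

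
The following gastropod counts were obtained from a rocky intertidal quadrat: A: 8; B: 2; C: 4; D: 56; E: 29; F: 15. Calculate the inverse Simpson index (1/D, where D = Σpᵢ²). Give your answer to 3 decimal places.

Total N = 8+2+4+56+29+15 = 114, so the proportions are 0.070175, 0.017544, 0.035088, 0.491228, 0.254386, 0.131579 (working shown to 6 dp, full precision carried).
D = 0.070175² + 0.017544² + 0.035088² + 0.491228² + 0.254386² + 0.131579² = 0.004925 + 0.000308 + 0.001231 + 0.241305 + 0.064712 + 0.017313 = 0.329794.
So 1/D = 3.03220, i.e. 3.032 to 3 decimal places.

3.032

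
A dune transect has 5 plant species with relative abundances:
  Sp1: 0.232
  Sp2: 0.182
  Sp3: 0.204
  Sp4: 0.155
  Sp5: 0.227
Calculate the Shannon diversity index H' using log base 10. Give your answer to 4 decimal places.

0.6944

Each pᵢ log₁₀ pᵢ term (working shown to 6 dp, full precision carried): 0.232×(-0.634512)=-0.147207, 0.182×(-0.739929)=-0.134667, 0.204×(-0.690370)=-0.140835, 0.155×(-0.809668)=-0.125499, 0.227×(-0.643974)=-0.146182.
Sum = -0.694390, so H' = 0.6944.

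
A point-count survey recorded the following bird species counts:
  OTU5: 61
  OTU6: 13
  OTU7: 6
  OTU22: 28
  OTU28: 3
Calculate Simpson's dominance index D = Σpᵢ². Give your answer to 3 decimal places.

0.383

Total N = 61+13+6+28+3 = 111, so the proportions are 0.54955, 0.11712, 0.05405, 0.25225, 0.02703 (working shown to 5 dp, full precision carried).
D = 0.54955² + 0.11712² + 0.05405² + 0.25225² + 0.02703² = 0.30200 + 0.01372 + 0.00292 + 0.06363 + 0.00073 = 0.38300.
To 3 decimal places, D = 0.383.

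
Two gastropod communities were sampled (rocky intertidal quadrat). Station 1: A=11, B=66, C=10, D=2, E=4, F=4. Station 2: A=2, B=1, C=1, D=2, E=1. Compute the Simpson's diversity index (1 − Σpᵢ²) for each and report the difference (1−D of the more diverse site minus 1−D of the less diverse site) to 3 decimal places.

0.266

Station 1: N=97, proportions 0.1134, 0.68041, 0.10309, 0.02062, 0.04124, 0.04124, giving 1−D = 0.50972 (working shown to 5 dp, full precision carried).
Station 2: N=7, proportions 0.28571, 0.14286, 0.14286, 0.28571, 0.14286, giving 1−D = 0.77551.
Difference = |0.50972 − 0.77551| = 0.26579, i.e. 0.266 to 3 decimal places.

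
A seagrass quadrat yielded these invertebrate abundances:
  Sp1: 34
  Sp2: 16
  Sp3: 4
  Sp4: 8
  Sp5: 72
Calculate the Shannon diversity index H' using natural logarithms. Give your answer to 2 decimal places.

Total N = 34+16+4+8+72 = 134, so the proportions are 0.2537, 0.1194, 0.0299, 0.0597, 0.5373 (working shown to 4 dp, full precision carried).
Each pᵢ ln pᵢ term: 0.2537×(-1.3715)=-0.3480, 0.1194×(-2.1253)=-0.2538, 0.0299×(-3.5115)=-0.1048, 0.0597×(-2.8184)=-0.1683, 0.5373×(-0.6212)=-0.3338.
Sum = -1.2086, so H' = 1.21.

1.21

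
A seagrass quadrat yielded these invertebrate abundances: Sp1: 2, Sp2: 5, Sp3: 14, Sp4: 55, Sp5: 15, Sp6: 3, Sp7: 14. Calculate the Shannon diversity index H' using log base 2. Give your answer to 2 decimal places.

2.11

Total N = 2+5+14+55+15+3+14 = 108, so the proportions are 0.0185, 0.0463, 0.1296, 0.5093, 0.1389, 0.0278, 0.1296 (working shown to 4 dp, full precision carried).
Each pᵢ log₂ pᵢ term: 0.0185×(-5.7549)=-0.1066, 0.0463×(-4.4330)=-0.2052, 0.1296×(-2.9475)=-0.3821, 0.5093×(-0.9735)=-0.4958, 0.1389×(-2.8480)=-0.3956, 0.0278×(-5.1699)=-0.1436, 0.1296×(-2.9475)=-0.3821.
Sum = -2.1109, so H' = 2.11.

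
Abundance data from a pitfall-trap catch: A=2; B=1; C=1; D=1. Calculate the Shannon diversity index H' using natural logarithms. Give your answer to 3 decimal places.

1.332

Total N = 2+1+1+1 = 5, so the proportions are 0.4, 0.2, 0.2, 0.2 (working shown to 5 dp, full precision carried).
Each pᵢ ln pᵢ term: 0.4×(-0.91629)=-0.36652, 0.2×(-1.60944)=-0.32189, 0.2×(-1.60944)=-0.32189, 0.2×(-1.60944)=-0.32189.
Sum = -1.33218, so H' = 1.332.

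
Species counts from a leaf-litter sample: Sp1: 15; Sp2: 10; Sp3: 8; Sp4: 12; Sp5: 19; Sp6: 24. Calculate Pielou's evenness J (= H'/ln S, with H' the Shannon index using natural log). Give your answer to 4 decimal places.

Total N = 15+10+8+12+19+24 = 88, so the proportions are 0.170455, 0.113636, 0.090909, 0.136364, 0.215909, 0.272727 (working shown to 6 dp, full precision carried).
H' = −Σ pᵢ ln pᵢ = −((-0.301583) + (-0.247131) + (-0.217990) + (-0.271695) + (-0.330967) + (-0.354350)) = 1.723716.
With S = 6 species, ln S = 1.791759, so J = 1.723716/1.791759 = 0.962024, i.e. 0.9620 to 4 decimal places.

0.9620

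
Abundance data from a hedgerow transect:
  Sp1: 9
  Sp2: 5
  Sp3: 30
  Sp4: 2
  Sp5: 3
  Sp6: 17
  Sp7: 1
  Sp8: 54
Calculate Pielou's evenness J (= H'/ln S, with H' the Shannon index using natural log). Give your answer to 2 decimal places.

Total N = 9+5+30+2+3+17+1+54 = 121, so the proportions are 0.0744, 0.0413, 0.2479, 0.0165, 0.0248, 0.1405, 0.0083, 0.4463 (working shown to 4 dp, full precision carried).
H' = −Σ pᵢ ln pᵢ = −((-0.1933) + (-0.1317) + (-0.3458) + (-0.0678) + (-0.0917) + (-0.2757) + (-0.0396) + (-0.3601)) = 1.5056.
With S = 8 species, ln S = 2.0794, so J = 1.5056/2.0794 = 0.7241, i.e. 0.72 to 2 decimal places.

0.72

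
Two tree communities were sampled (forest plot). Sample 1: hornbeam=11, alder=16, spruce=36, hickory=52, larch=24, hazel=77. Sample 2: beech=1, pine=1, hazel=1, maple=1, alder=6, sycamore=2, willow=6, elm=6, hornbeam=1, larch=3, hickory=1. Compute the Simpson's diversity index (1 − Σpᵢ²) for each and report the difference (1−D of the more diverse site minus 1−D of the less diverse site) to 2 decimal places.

Sample 1: N=216, proportions 0.0509, 0.0741, 0.1667, 0.2407, 0.1111, 0.3565, giving 1−D = 0.7668 (working shown to 4 dp, full precision carried).
Sample 2: N=29, proportions 0.0345, 0.0345, 0.0345, 0.0345, 0.2069, 0.069, 0.2069, 0.2069, 0.0345, 0.1034, 0.0345, giving 1−D = 0.8490.
Difference = |0.7668 − 0.8490| = 0.0822, i.e. 0.08 to 2 decimal places.

0.08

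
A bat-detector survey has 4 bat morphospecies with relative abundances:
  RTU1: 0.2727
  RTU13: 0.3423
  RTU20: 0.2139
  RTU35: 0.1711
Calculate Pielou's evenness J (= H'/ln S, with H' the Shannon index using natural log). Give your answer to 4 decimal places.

H' = −Σ pᵢ ln pᵢ = −((-0.354342) + (-0.366969) + (-0.329887) + (-0.302078)) = 1.353275 (working shown to 6 dp, full precision carried).
With S = 4 species, ln S = 1.386294, so J = 1.353275/1.386294 = 0.976182, i.e. 0.9762 to 4 decimal places.

0.9762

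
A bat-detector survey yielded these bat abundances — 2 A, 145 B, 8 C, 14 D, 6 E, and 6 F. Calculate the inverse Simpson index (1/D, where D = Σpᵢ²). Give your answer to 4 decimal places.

Total N = 2+145+8+14+6+6 = 181, so the proportions are 0.0110497, 0.801105, 0.0441989, 0.0773481, 0.0331492, 0.0331492 (working shown to 7 dp, full precision carried).
D = 0.0110497² + 0.801105² + 0.0441989² + 0.0773481² + 0.0331492² + 0.0331492² = 0.0001221 + 0.6417692 + 0.0019535 + 0.0059827 + 0.0010989 + 0.0010989 = 0.6520253.
So 1/D = 1.533683, i.e. 1.5337 to 4 decimal places.

1.5337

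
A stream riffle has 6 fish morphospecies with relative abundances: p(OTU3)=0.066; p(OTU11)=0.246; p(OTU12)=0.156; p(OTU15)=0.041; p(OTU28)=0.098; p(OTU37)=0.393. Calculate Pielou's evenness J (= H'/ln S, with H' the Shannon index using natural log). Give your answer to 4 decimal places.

0.8594

H' = −Σ pᵢ ln pᵢ = −((-0.179395) + (-0.344996) + (-0.289832) + (-0.130962) + (-0.227633) + (-0.367041)) = 1.539859 (working shown to 6 dp, full precision carried).
With S = 6 species, ln S = 1.791759, so J = 1.539859/1.791759 = 0.859411, i.e. 0.8594 to 4 decimal places.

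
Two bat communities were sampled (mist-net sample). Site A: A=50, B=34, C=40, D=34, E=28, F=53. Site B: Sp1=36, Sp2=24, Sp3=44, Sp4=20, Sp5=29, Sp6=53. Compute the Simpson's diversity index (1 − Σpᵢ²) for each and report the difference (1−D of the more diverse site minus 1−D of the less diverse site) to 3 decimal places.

Site A: N=239, proportions 0.20921, 0.14226, 0.16736, 0.14226, 0.11715, 0.22176, giving 1−D = 0.82485 (working shown to 5 dp, full precision carried).
Site B: N=206, proportions 0.17476, 0.1165, 0.21359, 0.09709, 0.14078, 0.25728, giving 1−D = 0.81483.
Difference = |0.82485 − 0.81483| = 0.01002, i.e. 0.010 to 3 decimal places.

0.010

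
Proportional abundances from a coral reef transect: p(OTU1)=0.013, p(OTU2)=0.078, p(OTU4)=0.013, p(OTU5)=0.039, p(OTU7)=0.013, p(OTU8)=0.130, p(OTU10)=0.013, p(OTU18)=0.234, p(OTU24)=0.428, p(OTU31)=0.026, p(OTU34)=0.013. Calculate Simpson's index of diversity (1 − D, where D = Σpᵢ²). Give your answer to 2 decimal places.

D = 0.013² + 0.078² + 0.013² + 0.039² + 0.013² + 0.13² + 0.013² + 0.234² + 0.428² + 0.026² + 0.013² = 0.0002 + 0.0061 + 0.0002 + 0.0015 + 0.0002 + 0.0169 + 0.0002 + 0.0548 + 0.1832 + 0.0007 + 0.0002 = 0.2640 (working shown to 4 dp, full precision carried).
So 1 − D = 0.7360, i.e. 0.74 to 2 decimal places.

0.74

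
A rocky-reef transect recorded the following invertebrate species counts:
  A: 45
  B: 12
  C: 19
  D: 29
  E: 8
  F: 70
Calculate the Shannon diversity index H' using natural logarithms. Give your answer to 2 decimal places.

Total N = 45+12+19+29+8+70 = 183, so the proportions are 0.2459, 0.0656, 0.1038, 0.1585, 0.0437, 0.3825 (working shown to 4 dp, full precision carried).
Each pᵢ ln pᵢ term: 0.2459×(-1.4028)=-0.3450, 0.0656×(-2.7246)=-0.1787, 0.1038×(-2.2650)=-0.2352, 0.1585×(-1.8422)=-0.2919, 0.0437×(-3.1300)=-0.1368, 0.3825×(-0.9610)=-0.3676.
Sum = -1.5551, so H' = 1.56.

1.56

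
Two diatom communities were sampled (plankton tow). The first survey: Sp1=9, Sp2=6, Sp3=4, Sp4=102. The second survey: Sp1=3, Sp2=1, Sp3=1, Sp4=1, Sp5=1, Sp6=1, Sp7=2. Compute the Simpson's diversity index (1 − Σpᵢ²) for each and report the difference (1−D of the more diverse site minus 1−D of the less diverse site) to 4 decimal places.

The first survey: N=121, proportions 0.07438, 0.049587, 0.033058, 0.842975, giving 1−D = 0.280309 (working shown to 6 dp, full precision carried).
The second survey: N=10, proportions 0.3, 0.1, 0.1, 0.1, 0.1, 0.1, 0.2, giving 1−D = 0.820000.
Difference = |0.280309 − 0.820000| = 0.539691, i.e. 0.5397 to 4 decimal places.

0.5397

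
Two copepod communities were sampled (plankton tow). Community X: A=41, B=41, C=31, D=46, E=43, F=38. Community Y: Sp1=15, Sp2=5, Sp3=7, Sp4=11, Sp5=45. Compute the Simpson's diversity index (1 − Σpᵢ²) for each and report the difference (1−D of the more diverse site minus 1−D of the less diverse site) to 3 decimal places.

0.186

Community X: N=240, proportions 0.1708333, 0.1708333, 0.1291667, 0.1916667, 0.1791667, 0.1583333, giving 1−D = 0.8310417 (working shown to 7 dp, full precision carried).
Community Y: N=83, proportions 0.1807229, 0.060241, 0.0843373, 0.1325301, 0.5421687, giving 1−D = 0.6450864.
Difference = |0.8310417 − 0.6450864| = 0.1859553, i.e. 0.186 to 3 decimal places.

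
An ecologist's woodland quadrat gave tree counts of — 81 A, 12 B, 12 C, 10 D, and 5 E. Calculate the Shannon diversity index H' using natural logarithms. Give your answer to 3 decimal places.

Total N = 81+12+12+10+5 = 120, so the proportions are 0.675, 0.1, 0.1, 0.08333, 0.04167 (working shown to 5 dp, full precision carried).
Each pᵢ ln pᵢ term: 0.675×(-0.39304)=-0.26530, 0.1×(-2.30259)=-0.23026, 0.1×(-2.30259)=-0.23026, 0.08333×(-2.48491)=-0.20708, 0.04167×(-3.17805)=-0.13242.
Sum = -1.06532, so H' = 1.065.

1.065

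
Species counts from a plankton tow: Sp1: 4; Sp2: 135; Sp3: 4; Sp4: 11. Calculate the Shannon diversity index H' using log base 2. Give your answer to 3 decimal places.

Total N = 4+135+4+11 = 154, so the proportions are 0.02597, 0.87662, 0.02597, 0.07143 (working shown to 5 dp, full precision carried).
Each pᵢ log₂ pᵢ term: 0.02597×(-5.26679)=-0.13680, 0.87662×(-0.18997)=-0.16653, 0.02597×(-5.26679)=-0.13680, 0.07143×(-3.80735)=-0.27195.
Sum = -0.71209, so H' = 0.712.

0.712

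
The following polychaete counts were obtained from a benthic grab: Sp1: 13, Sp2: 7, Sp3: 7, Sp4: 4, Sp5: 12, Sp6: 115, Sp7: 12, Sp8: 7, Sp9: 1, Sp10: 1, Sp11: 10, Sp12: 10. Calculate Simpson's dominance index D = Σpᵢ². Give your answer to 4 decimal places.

Total N = 13+7+7+4+12+115+12+7+1+1+10+10 = 199, so the proportions are 0.065327, 0.035176, 0.035176, 0.020101, 0.060302, 0.577889, 0.060302, 0.035176, 0.005025, 0.005025, 0.050251, 0.050251 (working shown to 6 dp, full precision carried).
D = 0.065327² + 0.035176² + 0.035176² + 0.020101² + 0.060302² + 0.577889² + 0.060302² + 0.035176² + 0.005025² + 0.005025² + 0.050251² + 0.050251² = 0.004268 + 0.001237 + 0.001237 + 0.000404 + 0.003636 + 0.333956 + 0.003636 + 0.001237 + 0.000025 + 0.000025 + 0.002525 + 0.002525 = 0.354713.
To 4 decimal places, D = 0.3547.

0.3547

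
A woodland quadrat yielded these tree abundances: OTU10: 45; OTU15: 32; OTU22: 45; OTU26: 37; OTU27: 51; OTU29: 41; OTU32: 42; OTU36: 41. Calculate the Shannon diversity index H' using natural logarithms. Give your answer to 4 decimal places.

Total N = 45+32+45+37+51+41+42+41 = 334, so the proportions are 0.134731, 0.095808, 0.134731, 0.110778, 0.152695, 0.122754, 0.125749, 0.122754 (working shown to 6 dp, full precision carried).
Each pᵢ ln pᵢ term: 0.134731×(-2.004479)=-0.270064, 0.095808×(-2.345405)=-0.224709, 0.134731×(-2.004479)=-0.270064, 0.110778×(-2.200223)=-0.243737, 0.152695×(-1.879315)=-0.286961, 0.122754×(-2.097569)=-0.257486, 0.125749×(-2.073471)=-0.260736, 0.122754×(-2.097569)=-0.257486.
Sum = -2.071245, so H' = 2.0712.

2.0712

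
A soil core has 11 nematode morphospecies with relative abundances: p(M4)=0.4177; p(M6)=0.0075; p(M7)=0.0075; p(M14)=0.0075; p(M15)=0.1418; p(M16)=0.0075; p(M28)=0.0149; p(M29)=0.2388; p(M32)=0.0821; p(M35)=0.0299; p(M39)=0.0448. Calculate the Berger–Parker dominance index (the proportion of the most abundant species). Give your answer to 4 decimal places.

The largest proportion is 0.4177, i.e. d = 0.4177 to 4 decimal places.

0.4177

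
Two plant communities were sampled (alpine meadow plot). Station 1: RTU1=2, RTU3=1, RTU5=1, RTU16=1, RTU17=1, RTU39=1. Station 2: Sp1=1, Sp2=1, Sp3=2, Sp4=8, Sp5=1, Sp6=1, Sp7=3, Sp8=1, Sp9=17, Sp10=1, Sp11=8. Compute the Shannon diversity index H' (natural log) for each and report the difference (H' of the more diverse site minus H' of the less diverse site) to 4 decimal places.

Station 1: N=7, proportions 0.285714, 0.142857, 0.142857, 0.142857, 0.142857, 0.142857, giving H' = 1.747868 (working shown to 6 dp, full precision carried).
Station 2: N=44, proportions 0.022727, 0.022727, 0.045455, 0.181818, 0.022727, 0.022727, 0.068182, 0.022727, 0.386364, 0.022727, 0.181818, giving H' = 1.826966.
Difference = |1.747868 − 1.826966| = 0.079098, i.e. 0.0791 to 4 decimal places.

0.0791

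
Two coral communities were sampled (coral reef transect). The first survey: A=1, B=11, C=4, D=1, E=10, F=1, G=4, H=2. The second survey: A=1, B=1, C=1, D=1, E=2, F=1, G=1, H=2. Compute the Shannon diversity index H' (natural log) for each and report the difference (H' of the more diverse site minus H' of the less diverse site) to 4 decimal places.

0.3189

The first survey: N=34, proportions 0.0294118, 0.3235294, 0.1176471, 0.0294118, 0.2941176, 0.0294118, 0.1176471, 0.0588235, giving H' = 1.7063797 (working shown to 7 dp, full precision carried).
The second survey: N=10, proportions 0.1, 0.1, 0.1, 0.1, 0.2, 0.1, 0.1, 0.2, giving H' = 2.0253262.
Difference = |1.7063797 − 2.0253262| = 0.3189465, i.e. 0.3189 to 4 decimal places.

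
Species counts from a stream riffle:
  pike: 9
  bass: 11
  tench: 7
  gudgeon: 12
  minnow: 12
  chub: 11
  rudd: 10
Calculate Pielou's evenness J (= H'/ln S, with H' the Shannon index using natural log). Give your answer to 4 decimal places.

Total N = 9+11+7+12+12+11+10 = 72, so the proportions are 0.125, 0.152778, 0.097222, 0.166667, 0.166667, 0.152778, 0.138889 (working shown to 6 dp, full precision carried).
H' = −Σ pᵢ ln pᵢ = −((-0.259930) + (-0.287034) + (-0.226601) + (-0.298627) + (-0.298627) + (-0.287034) + (-0.274178)) = 1.932031.
With S = 7 species, ln S = 1.945910, so J = 1.932031/1.945910 = 0.992868, i.e. 0.9929 to 4 decimal places.

0.9929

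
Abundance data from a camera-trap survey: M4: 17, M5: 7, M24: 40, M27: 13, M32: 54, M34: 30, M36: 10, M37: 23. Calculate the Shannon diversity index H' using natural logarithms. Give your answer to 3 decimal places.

Total N = 17+7+40+13+54+30+10+23 = 194, so the proportions are 0.08763, 0.03608, 0.20619, 0.06701, 0.27835, 0.15464, 0.05155, 0.11856 (working shown to 5 dp, full precision carried).
Each pᵢ ln pᵢ term: 0.08763×(-2.43464)=-0.21335, 0.03608×(-3.32195)=-0.11986, 0.20619×(-1.57898)=-0.32556, 0.06701×(-2.70291)=-0.18112, 0.27835×(-1.27887)=-0.35598, 0.15464×(-1.86666)=-0.28866, 0.05155×(-2.96527)=-0.15285, 0.11856×(-2.13236)=-0.25281.
Sum = -1.89018, so H' = 1.890.

1.890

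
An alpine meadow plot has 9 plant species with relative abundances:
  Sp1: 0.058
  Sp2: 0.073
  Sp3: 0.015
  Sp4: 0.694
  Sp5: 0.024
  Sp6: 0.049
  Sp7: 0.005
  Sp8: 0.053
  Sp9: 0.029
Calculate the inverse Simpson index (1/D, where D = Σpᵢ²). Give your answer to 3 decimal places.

D = 0.058² + 0.073² + 0.015² + 0.694² + 0.024² + 0.049² + 0.005² + 0.053² + 0.029² = 0.003364 + 0.005329 + 0.000225 + 0.481636 + 0.000576 + 0.002401 + 0.000025 + 0.002809 + 0.000841 = 0.497206 (working shown to 6 dp, full precision carried).
So 1/D = 2.01124, i.e. 2.011 to 3 decimal places.

2.011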